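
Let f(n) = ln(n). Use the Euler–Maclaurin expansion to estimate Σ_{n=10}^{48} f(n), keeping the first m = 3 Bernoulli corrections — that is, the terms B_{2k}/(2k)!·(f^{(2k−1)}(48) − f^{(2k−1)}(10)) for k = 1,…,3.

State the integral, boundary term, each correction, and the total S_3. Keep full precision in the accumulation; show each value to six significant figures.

S_3 ≈ 127.872

Integral: ∫_10^48 ln(x) dx = 124.792.
Endpoint term: (f(10) + f(48))/2 = (2.30259 + 3.87120)/2 = 3.08689.
Integral + boundary = 127.879.
k=1: B_{2}/(2)! × [f^{(1)}(48) − f^{(1)}(10)] = 1/12 × (0.0208333 − 0.100000) = -0.00659722.
Running total after k=1: 127.872.
k=2: B_{4}/(4)! × [f^{(3)}(48) − f^{(3)}(10)] = −1/720 × (1.80845e-05 − 0.00200000) = 2.75266e-06.
Running total after k=2: 127.872.
k=3: B_{6}/(6)! × [f^{(5)}(48) − f^{(5)}(10)] = 1/30240 × (9.41901e-08 − 0.000240000) = -7.93339e-09.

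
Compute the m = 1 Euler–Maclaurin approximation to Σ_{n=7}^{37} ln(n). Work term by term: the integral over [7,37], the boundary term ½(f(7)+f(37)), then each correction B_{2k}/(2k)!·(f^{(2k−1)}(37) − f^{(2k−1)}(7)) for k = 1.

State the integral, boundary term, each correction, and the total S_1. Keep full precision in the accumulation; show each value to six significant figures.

The integral term ∫_7^37 ln(x) dx = 89.9826.
Endpoint term: (f(7) + f(37))/2 = (1.94591 + 3.61092)/2 = 2.77841.
So far: 92.7610.
k=1: B_{2}/(2)! × [f^{(1)}(37) − f^{(1)}(7)] = 1/12 × (0.0270270 − 0.142857) = -0.00965251.

S_1 ≈ 92.7514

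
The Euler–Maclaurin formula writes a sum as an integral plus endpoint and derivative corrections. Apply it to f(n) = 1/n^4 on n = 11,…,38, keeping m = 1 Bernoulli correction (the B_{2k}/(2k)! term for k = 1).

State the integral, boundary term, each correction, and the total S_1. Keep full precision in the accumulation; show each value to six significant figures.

Integral: ∫_11^38 1/x^4 dx = 0.000244364.
Endpoint term: (f(11) + f(38))/2 = (6.83013e-05 + 4.79585e-07)/2 = 3.43905e-05.
Running total after boundary: 0.000278754.
Order-1 term: 1/12 · (-5.04826e-08 − (-2.48369e-05)) = 2.06553e-06.

S_1 ≈ 0.000280820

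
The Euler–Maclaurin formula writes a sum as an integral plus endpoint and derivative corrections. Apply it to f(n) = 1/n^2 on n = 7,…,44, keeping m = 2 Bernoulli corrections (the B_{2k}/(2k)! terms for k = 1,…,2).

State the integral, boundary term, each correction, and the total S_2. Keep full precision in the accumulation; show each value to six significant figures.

∫_7^44 1/x^2 dx evaluates to 0.120130.
½[f(7) + f(44)] = ½[0.0204082 + 0.000516529] = 0.0104623.
Integral + boundary = 0.130592.
k=1: B_{2}/(2)! × [f^{(1)}(44) − f^{(1)}(7)] = 1/12 × (-2.34786e-05 − (-0.00583090)) = 0.000483952.
After k=1: 0.131076.
k=2: B_{4}/(4)! × [f^{(3)}(44) − f^{(3)}(7)] = −1/720 × (-1.45528e-07 − (-0.00142798)) = -1.98310e-06.

S_2 ≈ 0.131074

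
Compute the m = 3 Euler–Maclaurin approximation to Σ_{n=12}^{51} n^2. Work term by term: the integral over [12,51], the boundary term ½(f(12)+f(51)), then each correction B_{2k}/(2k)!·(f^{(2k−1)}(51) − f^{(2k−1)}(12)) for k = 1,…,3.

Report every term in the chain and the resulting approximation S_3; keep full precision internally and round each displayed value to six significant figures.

S_3 ≈ 45020.0

Integral: ∫_12^51 x^2 dx = 43641.0.
Boundary: ½(f(12) + f(51)) = ½(144.000 + 2601.00) = 1372.50.
So far: 45013.5.
Order-1 term: 1/12 · (102.000 − 24.0000) = 6.50000.
After k=1: 45020.0.
Order-2 term: −1/720 · (0.00000 − 0.00000) = 0.00000.
After k=2: 45020.0.
Order-3 term: 1/30240 · (0.00000 − 0.00000) = 0.00000.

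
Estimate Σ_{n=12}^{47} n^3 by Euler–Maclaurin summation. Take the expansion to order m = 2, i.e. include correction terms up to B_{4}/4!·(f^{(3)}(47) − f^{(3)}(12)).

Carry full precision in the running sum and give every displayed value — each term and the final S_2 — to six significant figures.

S_2 ≈ 1.26803e+06

The integral term ∫_12^47 x^3 dx = 1.21474e+06.
Endpoint term: (f(12) + f(47))/2 = (1728.00 + 103823)/2 = 52775.5.
Running total after boundary: 1.26751e+06.
k=1: B_{2}/(2)! × [f^{(1)}(47) − f^{(1)}(12)] = 1/12 × (6627.00 − 432.000) = 516.250.
Partial sum through k=1: 1.26803e+06.
k=2: B_{4}/(4)! × [f^{(3)}(47) − f^{(3)}(12)] = −1/720 × (6.00000 − 6.00000) = 0.00000.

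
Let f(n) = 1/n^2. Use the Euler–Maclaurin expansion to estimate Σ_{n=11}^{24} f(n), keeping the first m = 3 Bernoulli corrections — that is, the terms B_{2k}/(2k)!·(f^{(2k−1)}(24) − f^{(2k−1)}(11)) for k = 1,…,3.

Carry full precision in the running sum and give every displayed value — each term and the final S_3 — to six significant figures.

Integral: ∫_11^24 1/x^2 dx = 0.0492424.
Boundary: ½(f(11) + f(24)) = ½(0.00826446 + 0.00173611) = 0.00500029.
Integral + boundary = 0.0542427.
k=1: B_{2}/(2)! × [f^{(1)}(24) − f^{(1)}(11)] = 1/12 × (-0.000144676 − (-0.00150263)) = 0.000113163.
Partial sum through k=1: 0.0543559.
k=2: B_{4}/(4)! × [f^{(3)}(24) − f^{(3)}(11)] = −1/720 × (-3.01408e-06 − (-0.000149021)) = -2.02788e-07.
Partial sum through k=2: 0.0543557.
k=3: B_{6}/(6)! × [f^{(5)}(24) − f^{(5)}(11)] = 1/30240 × (-1.56983e-07 − (-3.69474e-05)) = 1.21661e-09.

S_3 ≈ 0.0543557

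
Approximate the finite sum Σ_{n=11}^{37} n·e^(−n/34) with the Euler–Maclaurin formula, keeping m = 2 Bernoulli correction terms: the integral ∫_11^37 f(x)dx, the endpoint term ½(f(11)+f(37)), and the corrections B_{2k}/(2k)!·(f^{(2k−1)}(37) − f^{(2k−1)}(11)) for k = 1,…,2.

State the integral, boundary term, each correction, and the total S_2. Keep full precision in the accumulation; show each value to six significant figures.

∫_11^37 x·e^(−x/34) dx evaluates to 294.034.
½[f(11) + f(37)] = ½[7.95950 + 12.4620] = 10.2107.
So far: 304.244.
Order-1 term: 1/12 · (-0.0297186 − 0.489488) = -0.0432672.
After k=1: 304.201.
Order-2 term: −1/720 · (0.000557009 − 0.00167532) = 1.55321e-06.

S_2 ≈ 304.201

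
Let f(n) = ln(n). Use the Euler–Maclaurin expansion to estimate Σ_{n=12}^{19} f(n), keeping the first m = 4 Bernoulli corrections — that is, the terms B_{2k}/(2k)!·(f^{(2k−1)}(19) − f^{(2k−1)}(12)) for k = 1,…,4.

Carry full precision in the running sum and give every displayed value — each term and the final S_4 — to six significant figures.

∫_12^19 ln(x) dx evaluates to 19.1255.
Endpoint term: (f(12) + f(19))/2 = (2.48491 + 2.94444)/2 = 2.71467.
Integral + boundary = 21.8401.
k=1: B_{2}/(2)! × [f^{(1)}(19) − f^{(1)}(12)] = 1/12 × (0.0526316 − 0.0833333) = -0.00255848.
Running total after k=1: 21.8376.
k=2: B_{4}/(4)! × [f^{(3)}(19) − f^{(3)}(12)] = −1/720 × (0.000291588 − 0.00115741) = 1.20253e-06.
Running total after k=2: 21.8376.
k=3: B_{6}/(6)! × [f^{(5)}(19) − f^{(5)}(12)] = 1/30240 × (9.69267e-06 − 9.64506e-05) = -2.86898e-09.
Running total after k=3: 21.8376.
k=4: B_{8}/(8)! × [f^{(7)}(19) − f^{(7)}(12)] = −1/1209600 × (8.05485e-07 − 2.00939e-05) = 1.59461e-11.

S_4 ≈ 21.8376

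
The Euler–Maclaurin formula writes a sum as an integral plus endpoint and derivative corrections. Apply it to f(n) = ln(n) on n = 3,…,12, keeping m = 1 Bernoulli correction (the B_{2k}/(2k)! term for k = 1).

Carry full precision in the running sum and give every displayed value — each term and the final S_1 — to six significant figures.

Integral: ∫_3^12 ln(x) dx = 17.5230.
Boundary: ½(f(3) + f(12)) = ½(1.09861 + 2.48491) = 1.79176.
Integral + boundary = 19.3148.
k=1: B_{2}/(2)! × [f^{(1)}(12) − f^{(1)}(3)] = 1/12 × (0.0833333 − 0.333333) = -0.0208333.

S_1 ≈ 19.2940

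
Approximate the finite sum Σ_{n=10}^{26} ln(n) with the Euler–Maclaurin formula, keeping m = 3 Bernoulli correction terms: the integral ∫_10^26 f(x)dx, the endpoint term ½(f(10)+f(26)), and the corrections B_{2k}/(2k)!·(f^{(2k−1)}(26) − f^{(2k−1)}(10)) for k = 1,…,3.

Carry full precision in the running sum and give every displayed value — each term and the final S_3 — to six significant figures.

Integral: ∫_10^26 ln(x) dx = 45.6847.
½[f(10) + f(26)] = ½[2.30259 + 3.25810] = 2.78034.
Running total after boundary: 48.4650.
Correction k=1: B_{2}/2! · (f^{(1)}(26) − f^{(1)}(10)) = 1/12 · (0.0384615 − 0.100000) = -0.00512821.
Running total after k=1: 48.4599.
Correction k=2: B_{4}/4! · (f^{(3)}(26) − f^{(3)}(10)) = −1/720 · (0.000113792 − 0.00200000) = 2.61973e-06.
Running total after k=2: 48.4599.
Correction k=3: B_{6}/6! · (f^{(5)}(26) − f^{(5)}(10)) = 1/30240 · (2.01997e-06 − 0.000240000) = -7.86971e-09.

S_3 ≈ 48.4599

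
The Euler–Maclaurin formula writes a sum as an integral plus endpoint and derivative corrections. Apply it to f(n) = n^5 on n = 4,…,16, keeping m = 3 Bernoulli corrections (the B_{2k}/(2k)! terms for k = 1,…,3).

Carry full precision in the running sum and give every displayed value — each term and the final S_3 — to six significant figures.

The integral term ∫_4^16 x^5 dx = 2.79552e+06.
½[f(4) + f(16)] = ½[1024.00 + 1.04858e+06] = 524800.
Integral + boundary = 3.32032e+06.
k=1: B_{2}/(2)! × [f^{(1)}(16) − f^{(1)}(4)] = 1/12 × (327680 − 1280.00) = 27200.0.
Partial sum through k=1: 3.34752e+06.
k=2: B_{4}/(4)! × [f^{(3)}(16) − f^{(3)}(4)] = −1/720 × (15360.0 − 960.000) = -20.0000.
Partial sum through k=2: 3.34750e+06.
k=3: B_{6}/(6)! × [f^{(5)}(16) − f^{(5)}(4)] = 1/30240 × (120.000 − 120.000) = 0.00000.

S_3 ≈ 3.34750e+06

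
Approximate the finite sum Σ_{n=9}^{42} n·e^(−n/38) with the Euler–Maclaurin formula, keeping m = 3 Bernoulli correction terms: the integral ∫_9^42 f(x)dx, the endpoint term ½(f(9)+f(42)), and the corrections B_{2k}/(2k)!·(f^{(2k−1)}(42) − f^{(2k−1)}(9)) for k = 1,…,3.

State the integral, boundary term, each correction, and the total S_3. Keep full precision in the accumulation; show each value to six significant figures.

The integral term ∫_9^42 x·e^(−x/38) dx = 402.745.
Boundary: ½(f(9) + f(42)) = ½(7.10204 + 13.9072) = 10.5046.
Integral + boundary = 413.249.
Correction k=1: B_{2}/2! · (f^{(1)}(42) − f^{(1)}(9)) = 1/12 · (-0.0348551 − 0.602220) = -0.0530896.
After k=1: 413.196.
Correction k=2: B_{4}/4! · (f^{(3)}(42) − f^{(3)}(9)) = −1/720 · (0.000434482 − 0.00151001) = 1.49379e-06.
After k=2: 413.196.
Correction k=3: B_{6}/6! · (f^{(5)}(42) − f^{(5)}(9)) = 1/30240 · (6.18492e-07 − 1.80261e-06) = -3.91573e-11.

S_3 ≈ 413.196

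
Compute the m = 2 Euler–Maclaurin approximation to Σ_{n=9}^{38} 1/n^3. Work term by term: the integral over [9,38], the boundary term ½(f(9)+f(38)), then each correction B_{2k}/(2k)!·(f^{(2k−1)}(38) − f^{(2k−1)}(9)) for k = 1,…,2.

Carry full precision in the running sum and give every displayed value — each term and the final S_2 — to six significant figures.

∫_9^38 1/x^3 dx evaluates to 0.00582658.
½[f(9) + f(38)] = ½[0.00137174 + 1.82242e-05] = 0.000694983.
So far: 0.00652156.
Order-1 term: 1/12 · (-1.43876e-06 − (-0.000457247)) = 3.79841e-05.
Partial sum through k=1: 0.00655955.
Order-2 term: −1/720 · (-1.99274e-08 − (-0.000112901)) = -1.56779e-07.

S_2 ≈ 0.00655939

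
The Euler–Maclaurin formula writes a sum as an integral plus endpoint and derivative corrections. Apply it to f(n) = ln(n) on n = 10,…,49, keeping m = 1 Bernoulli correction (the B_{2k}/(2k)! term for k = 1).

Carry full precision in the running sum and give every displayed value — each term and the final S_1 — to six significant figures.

S_1 ≈ 131.764

The integral term ∫_10^49 ln(x) dx = 128.673.
Boundary: ½(f(10) + f(49)) = ½(2.30259 + 3.89182) = 3.09720.
So far: 131.771.
Correction k=1: B_{2}/2! · (f^{(1)}(49) − f^{(1)}(10)) = 1/12 · (0.0204082 − 0.100000) = -0.00663265.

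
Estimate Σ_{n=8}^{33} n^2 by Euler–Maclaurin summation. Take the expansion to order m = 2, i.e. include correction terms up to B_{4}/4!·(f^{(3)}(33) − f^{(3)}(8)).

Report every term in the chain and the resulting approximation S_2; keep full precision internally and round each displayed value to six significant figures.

S_2 ≈ 12389.0

Integral: ∫_8^33 x^2 dx = 11808.3.
Boundary: ½(f(8) + f(33)) = ½(64.0000 + 1089.00) = 576.500.
So far: 12384.8.
k=1: B_{2}/(2)! × [f^{(1)}(33) − f^{(1)}(8)] = 1/12 × (66.0000 − 16.0000) = 4.16667.
Running total after k=1: 12389.0.
k=2: B_{4}/(4)! × [f^{(3)}(33) − f^{(3)}(8)] = −1/720 × (0.00000 − 0.00000) = 0.00000.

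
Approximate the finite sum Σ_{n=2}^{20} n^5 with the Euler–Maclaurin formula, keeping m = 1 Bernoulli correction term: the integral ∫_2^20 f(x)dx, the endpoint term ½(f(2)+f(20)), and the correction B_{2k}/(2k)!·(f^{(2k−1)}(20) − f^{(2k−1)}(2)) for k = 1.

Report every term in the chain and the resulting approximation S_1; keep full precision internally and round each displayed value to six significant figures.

The integral term ∫_2^20 x^5 dx = 1.06667e+07.
Boundary: ½(f(2) + f(20)) = ½(32.0000 + 3.20000e+06) = 1.60002e+06.
Integral + boundary = 1.22667e+07.
Order-1 term: 1/12 · (800000 − 80.0000) = 66660.0.

S_1 ≈ 1.23333e+07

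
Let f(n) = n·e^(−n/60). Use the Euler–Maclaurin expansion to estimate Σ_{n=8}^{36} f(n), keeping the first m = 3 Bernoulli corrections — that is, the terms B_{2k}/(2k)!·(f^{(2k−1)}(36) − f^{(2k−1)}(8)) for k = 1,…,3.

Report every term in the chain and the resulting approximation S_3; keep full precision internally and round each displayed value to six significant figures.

The integral term ∫_8^36 x·e^(−x/60) dx = 409.552.
½[f(8) + f(36)] = ½[7.00139 + 19.7572] = 13.3793.
Running total after boundary: 422.931.
k=1: B_{2}/(2)! × [f^{(1)}(36) − f^{(1)}(8)] = 1/12 × (0.219525 − 0.758484) = -0.0449132.
Running total after k=1: 422.887.
k=2: B_{4}/(4)! × [f^{(3)}(36) − f^{(3)}(8)] = −1/720 × (0.000365874 − 0.000696897) = 4.59754e-07.
Running total after k=2: 422.887.
k=3: B_{6}/(6)! × [f^{(5)}(36) − f^{(5)}(8)] = 1/30240 × (1.86325e-07 − 3.28640e-07) = -4.70619e-12.

S_3 ≈ 422.887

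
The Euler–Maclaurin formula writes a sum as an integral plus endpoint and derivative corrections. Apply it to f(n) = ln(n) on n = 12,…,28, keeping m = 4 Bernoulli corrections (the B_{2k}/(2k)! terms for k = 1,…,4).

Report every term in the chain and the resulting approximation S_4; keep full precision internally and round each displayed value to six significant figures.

S_4 ≈ 50.3874

The integral term ∫_12^28 ln(x) dx = 47.4828.
Endpoint term: (f(12) + f(28))/2 = (2.48491 + 3.33220)/2 = 2.90856.
So far: 50.3914.
Correction k=1: B_{2}/2! · (f^{(1)}(28) − f^{(1)}(12)) = 1/12 · (0.0357143 − 0.0833333) = -0.00396825.
After k=1: 50.3874.
Correction k=2: B_{4}/4! · (f^{(3)}(28) − f^{(3)}(12)) = −1/720 · (9.11079e-05 − 0.00115741) = 1.48097e-06.
After k=2: 50.3874.
Correction k=3: B_{6}/6! · (f^{(5)}(28) − f^{(5)}(12)) = 1/30240 · (1.39451e-06 − 9.64506e-05) = -3.14339e-09.
After k=3: 50.3874.
Correction k=4: B_{8}/8! · (f^{(7)}(28) − f^{(7)}(12)) = −1/1209600 · (5.33613e-08 − 2.00939e-05) = 1.65679e-11.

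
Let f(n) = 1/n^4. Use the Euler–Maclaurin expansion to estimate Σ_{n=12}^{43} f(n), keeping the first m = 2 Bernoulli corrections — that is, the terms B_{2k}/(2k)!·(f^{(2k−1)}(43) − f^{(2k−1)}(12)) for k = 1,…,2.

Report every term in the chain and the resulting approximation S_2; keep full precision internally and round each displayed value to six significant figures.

S_2 ≈ 0.000214300

The integral term ∫_12^43 1/x^4 dx = 0.000188709.
Boundary: ½(f(12) + f(43)) = ½(4.82253e-05 + 2.92500e-07) = 2.42589e-05.
Running total after boundary: 0.000212968.
k=1: B_{2}/(2)! × [f^{(1)}(43) − f^{(1)}(12)] = 1/12 × (-2.72093e-08 − (-1.60751e-05)) = 1.33732e-06.
After k=1: 0.000214305.
k=2: B_{4}/(4)! × [f^{(3)}(43) − f^{(3)}(12)] = −1/720 × (-4.41471e-10 − (-3.34898e-06)) = -4.65075e-09.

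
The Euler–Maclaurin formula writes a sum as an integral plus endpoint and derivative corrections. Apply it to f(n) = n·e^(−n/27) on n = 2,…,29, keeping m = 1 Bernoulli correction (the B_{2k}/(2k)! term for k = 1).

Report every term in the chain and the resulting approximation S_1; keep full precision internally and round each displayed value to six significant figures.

S_1 ≈ 216.384

∫_2^29 x·e^(−x/27) dx evaluates to 210.576.
Boundary: ½(f(2) + f(29)) = ½(1.85721 + 9.90680) = 5.88200.
Running total after boundary: 216.458.
Correction k=1: B_{2}/2! · (f^{(1)}(29) − f^{(1)}(2)) = 1/12 · (-0.0253047 − 0.859818) = -0.0737602.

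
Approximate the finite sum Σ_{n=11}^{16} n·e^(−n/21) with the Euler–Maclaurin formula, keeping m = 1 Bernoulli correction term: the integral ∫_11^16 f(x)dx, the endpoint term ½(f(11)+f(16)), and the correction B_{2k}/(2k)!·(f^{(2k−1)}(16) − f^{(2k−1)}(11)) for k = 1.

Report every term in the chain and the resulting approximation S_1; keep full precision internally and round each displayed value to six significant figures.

S_1 ≈ 42.2908

The integral term ∫_11^16 x·e^(−x/21) dx = 35.3134.
Boundary: ½(f(11) + f(16)) = ½(6.51486 + 7.46842) = 6.99164.
So far: 42.3050.
k=1: B_{2}/(2)! × [f^{(1)}(16) − f^{(1)}(11)] = 1/12 × (0.111137 − 0.282029) = -0.0142409.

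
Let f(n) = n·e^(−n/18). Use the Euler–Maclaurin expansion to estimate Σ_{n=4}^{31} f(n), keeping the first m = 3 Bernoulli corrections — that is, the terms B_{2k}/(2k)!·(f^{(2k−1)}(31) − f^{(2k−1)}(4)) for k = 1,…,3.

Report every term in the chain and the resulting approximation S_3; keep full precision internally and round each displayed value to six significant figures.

S_3 ≈ 163.814

∫_4^31 x·e^(−x/18) dx evaluates to 159.506.
½[f(4) + f(31)] = ½[3.20295 + 5.53873] = 4.37084.
Running total after boundary: 163.877.
k=1: B_{2}/(2)! × [f^{(1)}(31) − f^{(1)}(4)] = 1/12 × (-0.129038 − 0.622796) = -0.0626529.
After k=1: 163.814.
k=2: B_{4}/(4)! × [f^{(3)}(31) − f^{(3)}(4)] = −1/720 × (0.000704626 − 0.00686503) = 8.55612e-06.
After k=2: 163.814.
k=3: B_{6}/(6)! × [f^{(5)}(31) − f^{(5)}(4)] = 1/30240 × (5.57876e-06 − 3.64440e-05) = -1.02068e-09.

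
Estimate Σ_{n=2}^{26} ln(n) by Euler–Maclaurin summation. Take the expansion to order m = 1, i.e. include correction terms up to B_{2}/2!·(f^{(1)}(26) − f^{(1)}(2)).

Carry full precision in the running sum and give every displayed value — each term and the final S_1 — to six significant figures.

S_1 ≈ 61.2614

Integral: ∫_2^26 ln(x) dx = 59.3242.
Boundary: ½(f(2) + f(26)) = ½(0.693147 + 3.25810) = 1.97562.
So far: 61.2998.
Order-1 term: 1/12 · (0.0384615 − 0.500000) = -0.0384615.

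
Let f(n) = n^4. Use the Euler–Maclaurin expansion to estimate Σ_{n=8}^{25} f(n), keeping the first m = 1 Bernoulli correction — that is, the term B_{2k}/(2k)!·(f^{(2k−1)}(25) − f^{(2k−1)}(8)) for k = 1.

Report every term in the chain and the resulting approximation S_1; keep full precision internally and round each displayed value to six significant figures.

The integral term ∫_8^25 x^4 dx = 1.94657e+06.
Boundary: ½(f(8) + f(25)) = ½(4096.00 + 390625) = 197360.
So far: 2.14393e+06.
Correction k=1: B_{2}/2! · (f^{(1)}(25) − f^{(1)}(8)) = 1/12 · (62500.0 − 2048.00) = 5037.67.

S_1 ≈ 2.14897e+06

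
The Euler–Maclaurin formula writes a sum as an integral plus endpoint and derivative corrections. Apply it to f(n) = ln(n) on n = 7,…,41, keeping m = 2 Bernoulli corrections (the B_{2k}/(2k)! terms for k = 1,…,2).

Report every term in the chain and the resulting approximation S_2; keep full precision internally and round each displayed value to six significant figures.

S_2 ≈ 107.455

∫_7^41 ln(x) dx evaluates to 104.635.
Boundary: ½(f(7) + f(41)) = ½(1.94591 + 3.71357) = 2.82974.
So far: 107.465.
k=1: B_{2}/(2)! × [f^{(1)}(41) − f^{(1)}(7)] = 1/12 × (0.0243902 − 0.142857) = -0.00987224.
After k=1: 107.455.
k=2: B_{4}/(4)! × [f^{(3)}(41) − f^{(3)}(7)] = −1/720 × (2.90187e-05 − 0.00583090) = 8.05817e-06.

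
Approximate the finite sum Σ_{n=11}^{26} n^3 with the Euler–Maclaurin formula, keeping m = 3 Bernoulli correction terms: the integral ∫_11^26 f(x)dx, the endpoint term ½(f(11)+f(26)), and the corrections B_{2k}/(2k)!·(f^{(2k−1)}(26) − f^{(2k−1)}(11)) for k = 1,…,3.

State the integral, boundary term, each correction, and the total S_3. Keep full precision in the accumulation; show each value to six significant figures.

The integral term ∫_11^26 x^3 dx = 110584.
Boundary: ½(f(11) + f(26)) = ½(1331.00 + 17576.0) = 9453.50.
Running total after boundary: 120037.
Correction k=1: B_{2}/2! · (f^{(1)}(26) − f^{(1)}(11)) = 1/12 · (2028.00 − 363.000) = 138.750.
Partial sum through k=1: 120176.
Correction k=2: B_{4}/4! · (f^{(3)}(26) − f^{(3)}(11)) = −1/720 · (6.00000 − 6.00000) = 0.00000.
Partial sum through k=2: 120176.
Correction k=3: B_{6}/6! · (f^{(5)}(26) − f^{(5)}(11)) = 1/30240 · (0.00000 − 0.00000) = 0.00000.

S_3 ≈ 120176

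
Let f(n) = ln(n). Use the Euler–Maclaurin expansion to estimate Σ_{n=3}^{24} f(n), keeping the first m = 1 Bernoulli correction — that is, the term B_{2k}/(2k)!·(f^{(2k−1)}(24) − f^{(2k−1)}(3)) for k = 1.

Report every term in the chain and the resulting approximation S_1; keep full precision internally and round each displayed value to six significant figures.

S_1 ≈ 54.0915

The integral term ∫_3^24 ln(x) dx = 51.9775.
Boundary: ½(f(3) + f(24)) = ½(1.09861 + 3.17805) = 2.13833.
So far: 54.1158.
Correction k=1: B_{2}/2! · (f^{(1)}(24) − f^{(1)}(3)) = 1/12 · (0.0416667 − 0.333333) = -0.0243056.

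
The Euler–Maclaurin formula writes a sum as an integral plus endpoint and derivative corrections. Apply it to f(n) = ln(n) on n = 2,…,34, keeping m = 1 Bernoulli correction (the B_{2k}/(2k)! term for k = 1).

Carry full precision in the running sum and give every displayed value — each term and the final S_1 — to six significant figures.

S_1 ≈ 88.5805

The integral term ∫_2^34 ln(x) dx = 86.5100.
½[f(2) + f(34)] = ½[0.693147 + 3.52636] = 2.10975.
Integral + boundary = 88.6197.
Correction k=1: B_{2}/2! · (f^{(1)}(34) − f^{(1)}(2)) = 1/12 · (0.0294118 − 0.500000) = -0.0392157.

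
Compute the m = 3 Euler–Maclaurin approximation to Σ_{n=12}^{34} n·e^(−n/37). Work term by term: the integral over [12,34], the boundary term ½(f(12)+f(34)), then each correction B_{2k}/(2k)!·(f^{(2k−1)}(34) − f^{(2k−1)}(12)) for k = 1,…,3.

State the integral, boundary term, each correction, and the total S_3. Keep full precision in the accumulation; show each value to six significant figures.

S_3 ≈ 273.868

Integral: ∫_12^34 x·e^(−x/37) dx = 262.786.
Boundary: ½(f(12) + f(34)) = ½(8.67619 + 13.5643) = 11.1202.
Running total after boundary: 273.906.
Order-1 term: 1/12 · (0.0323473 − 0.488524) = -0.0380147.
After k=1: 273.868.
Order-2 term: −1/720 · (0.000606463 − 0.00141312) = 1.12035e-06.
After k=2: 273.868.
Order-3 term: 1/30240 · (8.68734e-07 − 1.80379e-06) = -3.09211e-11.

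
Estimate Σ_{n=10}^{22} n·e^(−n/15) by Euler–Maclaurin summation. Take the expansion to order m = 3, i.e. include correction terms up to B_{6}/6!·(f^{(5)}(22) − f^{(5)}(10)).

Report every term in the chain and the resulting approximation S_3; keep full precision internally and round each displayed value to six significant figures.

S_3 ≈ 69.5782

Integral: ∫_10^22 x·e^(−x/15) dx = 64.4967.
Boundary: ½(f(10) + f(22)) = ½(5.13417 + 5.07525) = 5.10471.
Running total after boundary: 69.6014.
k=1: B_{2}/(2)! × [f^{(1)}(22) − f^{(1)}(10)] = 1/12 × (-0.107657 − 0.171139) = -0.0232330.
Partial sum through k=1: 69.5782.
k=2: B_{4}/(4)! × [f^{(3)}(22) − f^{(3)}(10)] = −1/720 × (0.00157213 − 0.00532433) = 5.21138e-06.
Partial sum through k=2: 69.5782.
k=3: B_{6}/(6)! × [f^{(5)}(22) − f^{(5)}(10)] = 1/30240 × (1.61011e-05 − 4.39468e-05) = -9.20825e-10.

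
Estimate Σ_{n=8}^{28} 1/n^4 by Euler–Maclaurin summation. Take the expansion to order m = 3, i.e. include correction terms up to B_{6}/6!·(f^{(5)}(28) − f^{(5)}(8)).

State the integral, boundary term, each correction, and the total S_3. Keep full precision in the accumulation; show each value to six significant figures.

Integral: ∫_8^28 1/x^4 dx = 0.000635857.
½[f(8) + f(28)] = ½[0.000244141 + 1.62693e-06] = 0.000122884.
So far: 0.000758741.
Correction k=1: B_{2}/2! · (f^{(1)}(28) − f^{(1)}(8)) = 1/12 · (-2.32418e-07 − (-0.000122070)) = 1.01532e-05.
Partial sum through k=1: 0.000768894.
Correction k=2: B_{4}/4! · (f^{(3)}(28) − f^{(3)}(8)) = −1/720 · (-8.89355e-09 − (-5.72205e-05)) = -7.94605e-08.
Partial sum through k=2: 0.000768814.
Correction k=3: B_{6}/6! · (f^{(5)}(28) − f^{(5)}(8)) = 1/30240 · (-6.35253e-10 − (-5.00679e-05)) = 1.65566e-09.

S_3 ≈ 0.000768816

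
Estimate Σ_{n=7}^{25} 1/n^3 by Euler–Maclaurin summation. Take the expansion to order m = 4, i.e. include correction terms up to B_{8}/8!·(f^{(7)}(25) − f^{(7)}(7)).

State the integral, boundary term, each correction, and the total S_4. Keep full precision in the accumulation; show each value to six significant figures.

The integral term ∫_7^25 1/x^3 dx = 0.00940408.
Boundary: ½(f(7) + f(25)) = ½(0.00291545 + 6.40000e-05) = 0.00148973.
Running total after boundary: 0.0108938.
Order-1 term: 1/12 · (-7.68000e-06 − (-0.00124948)) = 0.000103483.
Running total after k=1: 0.0109973.
Order-2 term: −1/720 · (-2.45760e-07 − (-0.000509992)) = -7.07980e-07.
Running total after k=2: 0.0109966.
Order-3 term: 1/30240 · (-1.65151e-08 − (-0.000437136)) = 1.44550e-08.
Running total after k=3: 0.0109966.
Order-4 term: −1/1209600 · (-1.90254e-09 − (-0.000642322)) = -5.31018e-10.

S_4 ≈ 0.0109966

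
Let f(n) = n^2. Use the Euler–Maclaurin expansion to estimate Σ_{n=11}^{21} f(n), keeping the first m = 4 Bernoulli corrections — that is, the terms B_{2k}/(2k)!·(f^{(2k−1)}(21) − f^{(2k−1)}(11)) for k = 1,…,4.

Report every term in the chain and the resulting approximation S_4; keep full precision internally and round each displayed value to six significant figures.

Integral: ∫_11^21 x^2 dx = 2643.33.
Boundary: ½(f(11) + f(21)) = ½(121.000 + 441.000) = 281.000.
So far: 2924.33.
Correction k=1: B_{2}/2! · (f^{(1)}(21) − f^{(1)}(11)) = 1/12 · (42.0000 − 22.0000) = 1.66667.
Running total after k=1: 2926.00.
Correction k=2: B_{4}/4! · (f^{(3)}(21) − f^{(3)}(11)) = −1/720 · (0.00000 − 0.00000) = 0.00000.
Running total after k=2: 2926.00.
Correction k=3: B_{6}/6! · (f^{(5)}(21) − f^{(5)}(11)) = 1/30240 · (0.00000 − 0.00000) = 0.00000.
Running total after k=3: 2926.00.
Correction k=4: B_{8}/8! · (f^{(7)}(21) − f^{(7)}(11)) = −1/1209600 · (0.00000 − 0.00000) = 0.00000.

S_4 ≈ 2926.00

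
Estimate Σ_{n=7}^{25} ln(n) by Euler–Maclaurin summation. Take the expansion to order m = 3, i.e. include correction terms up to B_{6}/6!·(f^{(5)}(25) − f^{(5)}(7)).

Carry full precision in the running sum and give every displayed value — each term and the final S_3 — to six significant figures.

∫_7^25 ln(x) dx evaluates to 48.8505.
Endpoint term: (f(7) + f(25))/2 = (1.94591 + 3.21888)/2 = 2.58239.
So far: 51.4329.
k=1: B_{2}/(2)! × [f^{(1)}(25) − f^{(1)}(7)] = 1/12 × (0.0400000 − 0.142857) = -0.00857143.
After k=1: 51.4243.
k=2: B_{4}/(4)! × [f^{(3)}(25) − f^{(3)}(7)] = −1/720 × (0.000128000 − 0.00583090) = 7.92070e-06.
After k=2: 51.4244.
k=3: B_{6}/(6)! × [f^{(5)}(25) − f^{(5)}(7)] = 1/30240 × (2.45760e-06 − 0.00142798) = -4.71402e-08.

S_3 ≈ 51.4244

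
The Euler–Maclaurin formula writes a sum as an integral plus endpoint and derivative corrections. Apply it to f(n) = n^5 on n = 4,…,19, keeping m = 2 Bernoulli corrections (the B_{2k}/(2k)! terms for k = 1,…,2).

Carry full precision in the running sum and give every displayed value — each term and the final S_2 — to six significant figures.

S_2 ≈ 9.13302e+06

Integral: ∫_4^19 x^5 dx = 7.84030e+06.
Endpoint term: (f(4) + f(19))/2 = (1024.00 + 2.47610e+06)/2 = 1.23856e+06.
So far: 9.07886e+06.
Order-1 term: 1/12 · (651605 − 1280.00) = 54193.8.
After k=1: 9.13305e+06.
Order-2 term: −1/720 · (21660.0 − 960.000) = -28.7500.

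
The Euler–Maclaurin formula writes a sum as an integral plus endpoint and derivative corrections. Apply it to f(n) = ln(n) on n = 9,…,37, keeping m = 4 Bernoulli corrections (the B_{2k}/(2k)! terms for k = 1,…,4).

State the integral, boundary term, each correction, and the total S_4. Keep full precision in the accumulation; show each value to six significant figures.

The integral term ∫_9^37 ln(x) dx = 85.8289.
Endpoint term: (f(9) + f(37))/2 = (2.19722 + 3.61092)/2 = 2.90407.
So far: 88.7330.
Order-1 term: 1/12 · (0.0270270 − 0.111111) = -0.00700701.
Partial sum through k=1: 88.7260.
Order-2 term: −1/720 · (3.94843e-05 − 0.00274348) = 3.75556e-06.
Partial sum through k=2: 88.7260.
Order-3 term: 1/30240 · (3.46101e-07 − 0.000406442) = -1.34291e-08.
Partial sum through k=3: 88.7260.
Order-4 term: −1/1209600 · (7.58439e-09 − 0.000150534) = 1.24443e-10.

S_4 ≈ 88.7260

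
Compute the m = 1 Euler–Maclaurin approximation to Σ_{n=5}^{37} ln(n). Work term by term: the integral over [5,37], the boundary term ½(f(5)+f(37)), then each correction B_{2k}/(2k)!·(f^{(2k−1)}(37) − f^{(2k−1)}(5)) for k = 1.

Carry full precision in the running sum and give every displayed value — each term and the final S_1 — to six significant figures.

Integral: ∫_5^37 ln(x) dx = 93.5568.
½[f(5) + f(37)] = ½[1.60944 + 3.61092] = 2.61018.
Integral + boundary = 96.1670.
k=1: B_{2}/(2)! × [f^{(1)}(37) − f^{(1)}(5)] = 1/12 × (0.0270270 − 0.200000) = -0.0144144.

S_1 ≈ 96.1525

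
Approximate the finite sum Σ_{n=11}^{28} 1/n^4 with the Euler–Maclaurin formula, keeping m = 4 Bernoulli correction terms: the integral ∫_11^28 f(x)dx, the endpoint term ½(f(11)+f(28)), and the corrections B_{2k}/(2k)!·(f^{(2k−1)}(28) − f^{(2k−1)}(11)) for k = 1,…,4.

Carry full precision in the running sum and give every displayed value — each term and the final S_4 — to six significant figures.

S_4 ≈ 0.000272260

∫_11^28 1/x^4 dx evaluates to 0.000235254.
½[f(11) + f(28)] = ½[6.83013e-05 + 1.62693e-06] = 3.49641e-05.
Integral + boundary = 0.000270218.
k=1: B_{2}/(2)! × [f^{(1)}(28) − f^{(1)}(11)] = 1/12 × (-2.32418e-07 − (-2.48369e-05)) = 2.05037e-06.
After k=1: 0.000272268.
k=2: B_{4}/(4)! × [f^{(3)}(28) − f^{(3)}(11)] = −1/720 × (-8.89355e-09 − (-6.15790e-06)) = -8.54028e-09.
After k=2: 0.000272260.
k=3: B_{6}/(6)! × [f^{(5)}(28) − f^{(5)}(11)] = 1/30240 × (-6.35253e-10 − (-2.84994e-06)) = 9.42229e-11.
After k=3: 0.000272260.
k=4: B_{8}/(8)! × [f^{(7)}(28) − f^{(7)}(11)] = −1/1209600 × (-7.29245e-11 − (-2.11979e-06)) = -1.75241e-12.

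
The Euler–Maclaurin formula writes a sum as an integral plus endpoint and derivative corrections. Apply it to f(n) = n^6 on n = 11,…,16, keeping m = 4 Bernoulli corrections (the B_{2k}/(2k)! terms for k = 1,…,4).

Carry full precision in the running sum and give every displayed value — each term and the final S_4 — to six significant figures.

S_4 ≈ 4.52817e+07

∫_11^16 x^6 dx evaluates to 3.55640e+07.
½[f(11) + f(16)] = ½[1.77156e+06 + 1.67772e+07] = 9.27439e+06.
So far: 4.48384e+07.
Correction k=1: B_{2}/2! · (f^{(1)}(16) − f^{(1)}(11)) = 1/12 · (6.29146e+06 − 966306) = 443762.
Partial sum through k=1: 4.52822e+07.
Correction k=2: B_{4}/4! · (f^{(3)}(16) − f^{(3)}(11)) = −1/720 · (491520 − 159720) = -460.833.
Partial sum through k=2: 4.52817e+07.
Correction k=3: B_{6}/6! · (f^{(5)}(16) − f^{(5)}(11)) = 1/30240 · (11520.0 − 7920.00) = 0.119048.
Partial sum through k=3: 4.52817e+07.
Correction k=4: B_{8}/8! · (f^{(7)}(16) − f^{(7)}(11)) = −1/1209600 · (0.00000 − 0.00000) = 0.00000.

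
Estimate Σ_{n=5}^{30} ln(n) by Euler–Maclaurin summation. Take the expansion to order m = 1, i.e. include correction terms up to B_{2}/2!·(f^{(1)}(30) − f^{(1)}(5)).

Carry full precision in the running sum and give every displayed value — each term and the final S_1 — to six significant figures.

S_1 ≈ 71.4802

Integral: ∫_5^30 ln(x) dx = 68.9887.
Endpoint term: (f(5) + f(30))/2 = (1.60944 + 3.40120)/2 = 2.50532.
So far: 71.4940.
Order-1 term: 1/12 · (0.0333333 − 0.200000) = -0.0138889.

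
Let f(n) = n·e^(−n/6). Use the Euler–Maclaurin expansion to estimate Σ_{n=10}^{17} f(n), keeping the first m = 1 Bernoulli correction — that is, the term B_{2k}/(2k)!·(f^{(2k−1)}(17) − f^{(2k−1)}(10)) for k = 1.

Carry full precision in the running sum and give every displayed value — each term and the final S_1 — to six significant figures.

The integral term ∫_10^17 x·e^(−x/6) dx = 10.0154.
½[f(10) + f(17)] = ½[1.88876 + 0.999880] = 1.44432.
So far: 11.4597.
Order-1 term: 1/12 · (-0.107830 − (-0.125917)) = 0.00150724.

S_1 ≈ 11.4612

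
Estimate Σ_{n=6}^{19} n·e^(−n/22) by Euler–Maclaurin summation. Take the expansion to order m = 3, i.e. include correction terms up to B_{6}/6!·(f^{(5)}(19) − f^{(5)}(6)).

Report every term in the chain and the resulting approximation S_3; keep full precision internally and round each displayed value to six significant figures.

S_3 ≈ 94.9023

Integral: ∫_6^19 x·e^(−x/22) dx = 88.6543.
½[f(6) + f(19)] = ½[4.56780 + 8.01090] = 6.28935.
Running total after boundary: 94.9436.
k=1: B_{2}/(2)! × [f^{(1)}(19) − f^{(1)}(6)] = 1/12 × (0.0574945 − 0.553673) = -0.0413482.
Running total after k=1: 94.9023.
k=2: B_{4}/(4)! × [f^{(3)}(19) − f^{(3)}(6)] = −1/720 × (0.00186105 − 0.00428982) = 3.37330e-06.
Running total after k=2: 94.9023.
k=3: B_{6}/(6)! × [f^{(5)}(19) − f^{(5)}(6)] = 1/30240 × (7.44484e-06 − 1.53630e-05) = -2.61844e-10.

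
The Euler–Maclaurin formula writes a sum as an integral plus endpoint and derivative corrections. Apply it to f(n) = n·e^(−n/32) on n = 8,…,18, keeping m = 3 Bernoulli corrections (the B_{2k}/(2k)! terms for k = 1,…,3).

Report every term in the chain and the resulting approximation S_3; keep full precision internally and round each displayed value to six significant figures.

Integral: ∫_8^18 x·e^(−x/32) dx = 85.2125.
Endpoint term: (f(8) + f(18))/2 = (6.23041 + 10.2561)/2 = 8.24325.
Integral + boundary = 93.4557.
k=1: B_{2}/(2)! × [f^{(1)}(18) − f^{(1)}(8)] = 1/12 × (0.249280 − 0.584101) = -0.0279017.
Running total after k=1: 93.4278.
k=2: B_{4}/(4)! × [f^{(3)}(18) − f^{(3)}(8)] = −1/720 × (0.00135629 − 0.00209151) = 1.02113e-06.
Running total after k=2: 93.4278.
k=3: B_{6}/(6)! × [f^{(5)}(18) − f^{(5)}(8)] = 1/30240 × (2.41128e-06 − 3.52793e-06) = -3.69263e-11.

S_3 ≈ 93.4278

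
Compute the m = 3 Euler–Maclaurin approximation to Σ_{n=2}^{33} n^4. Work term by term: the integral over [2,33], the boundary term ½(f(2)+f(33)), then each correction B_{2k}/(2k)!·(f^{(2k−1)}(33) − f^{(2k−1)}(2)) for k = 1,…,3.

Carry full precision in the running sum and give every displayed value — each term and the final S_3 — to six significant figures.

The integral term ∫_2^33 x^4 dx = 7.82707e+06.
½[f(2) + f(33)] = ½[16.0000 + 1.18592e+06] = 592968.
Running total after boundary: 8.42004e+06.
Order-1 term: 1/12 · (143748 − 32.0000) = 11976.3.
Partial sum through k=1: 8.43202e+06.
Order-2 term: −1/720 · (792.000 − 48.0000) = -1.03333.
Partial sum through k=2: 8.43202e+06.
Order-3 term: 1/30240 · (0.00000 − 0.00000) = 0.00000.

S_3 ≈ 8.43202e+06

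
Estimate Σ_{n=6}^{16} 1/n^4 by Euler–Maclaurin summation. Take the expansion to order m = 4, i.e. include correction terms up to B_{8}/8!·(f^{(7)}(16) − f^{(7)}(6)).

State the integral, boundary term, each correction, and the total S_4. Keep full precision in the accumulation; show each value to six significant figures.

S_4 ≈ 0.00189724

∫_6^16 1/x^4 dx evaluates to 0.00146183.
Boundary: ½(f(6) + f(16)) = ½(0.000771605 + 1.52588e-05) = 0.000393432.
Integral + boundary = 0.00185526.
Order-1 term: 1/12 · (-3.81470e-06 − (-0.000514403)) = 4.25490e-05.
Partial sum through k=1: 0.00189781.
Order-2 term: −1/720 · (-4.47035e-07 − (-0.000428669)) = -5.94753e-07.
Partial sum through k=2: 0.00189722.
Order-3 term: 1/30240 · (-9.77889e-08 − (-0.000666819)) = 2.20477e-08.
Partial sum through k=3: 0.00189724.
Order-4 term: −1/1209600 · (-3.43789e-08 − (-0.00166705)) = -1.37815e-09.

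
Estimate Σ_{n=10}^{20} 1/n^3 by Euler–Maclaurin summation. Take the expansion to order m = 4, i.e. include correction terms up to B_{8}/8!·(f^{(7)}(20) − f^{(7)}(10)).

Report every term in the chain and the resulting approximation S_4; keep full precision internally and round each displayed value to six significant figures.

S_4 ≈ 0.00433586

Integral: ∫_10^20 1/x^3 dx = 0.00375000.
½[f(10) + f(20)] = ½[0.00100000 + 0.000125000] = 0.000562500.
So far: 0.00431250.
Order-1 term: 1/12 · (-1.87500e-05 − (-0.000300000)) = 2.34375e-05.
Running total after k=1: 0.00433594.
Order-2 term: −1/720 · (-9.37500e-07 − (-6.00000e-05)) = -8.20312e-08.
Running total after k=2: 0.00433586.
Order-3 term: 1/30240 · (-9.84375e-08 − (-2.52000e-05)) = 8.30078e-10.
Running total after k=3: 0.00433586.
Order-4 term: −1/1209600 · (-1.77188e-08 − (-1.81440e-05)) = -1.49854e-11.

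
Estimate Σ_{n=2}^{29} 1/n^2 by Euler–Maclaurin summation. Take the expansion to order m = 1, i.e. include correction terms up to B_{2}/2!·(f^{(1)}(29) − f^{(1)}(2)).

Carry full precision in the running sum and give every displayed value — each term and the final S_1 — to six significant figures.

Integral: ∫_2^29 1/x^2 dx = 0.465517.
Endpoint term: (f(2) + f(29))/2 = (0.250000 + 0.00118906)/2 = 0.125595.
Running total after boundary: 0.591112.
Order-1 term: 1/12 · (-8.20042e-05 − (-0.250000)) = 0.0208265.

S_1 ≈ 0.611938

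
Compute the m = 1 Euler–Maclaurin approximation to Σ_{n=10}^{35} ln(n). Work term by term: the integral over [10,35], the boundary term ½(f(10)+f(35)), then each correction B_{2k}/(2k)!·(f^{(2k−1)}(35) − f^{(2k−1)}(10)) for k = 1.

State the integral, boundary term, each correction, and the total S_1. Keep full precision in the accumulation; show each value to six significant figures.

S_1 ≈ 79.3343

The integral term ∫_10^35 ln(x) dx = 76.4113.
½[f(10) + f(35)] = ½[2.30259 + 3.55535] = 2.92897.
Integral + boundary = 79.3403.
k=1: B_{2}/(2)! × [f^{(1)}(35) − f^{(1)}(10)] = 1/12 × (0.0285714 − 0.100000) = -0.00595238.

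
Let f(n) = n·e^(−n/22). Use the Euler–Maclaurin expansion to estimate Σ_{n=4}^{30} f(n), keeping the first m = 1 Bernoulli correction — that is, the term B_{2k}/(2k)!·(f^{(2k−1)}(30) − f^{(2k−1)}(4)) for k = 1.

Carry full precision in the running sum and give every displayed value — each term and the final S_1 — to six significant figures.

Integral: ∫_4^30 x·e^(−x/22) dx = 184.353.
Endpoint term: (f(4) + f(30))/2 = (3.33501 + 7.67187)/2 = 5.50344.
So far: 189.856.
Order-1 term: 1/12 · (-0.0929924 − 0.682161) = -0.0645962.

S_1 ≈ 189.791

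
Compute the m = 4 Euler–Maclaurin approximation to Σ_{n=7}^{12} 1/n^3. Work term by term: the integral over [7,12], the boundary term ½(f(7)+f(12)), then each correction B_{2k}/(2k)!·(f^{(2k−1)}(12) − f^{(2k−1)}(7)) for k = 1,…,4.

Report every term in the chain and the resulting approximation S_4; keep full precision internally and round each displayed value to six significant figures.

S_4 ≈ 0.00857034

The integral term ∫_7^12 1/x^3 dx = 0.00673186.
Endpoint term: (f(7) + f(12))/2 = (0.00291545 + 0.000578704)/2 = 0.00174708.
Integral + boundary = 0.00847894.
Order-1 term: 1/12 · (-0.000144676 − (-0.00124948)) = 9.20670e-05.
After k=1: 0.00857100.
Order-2 term: −1/720 · (-2.00939e-05 − (-0.000509992)) = -6.80413e-07.
After k=2: 0.00857032.
Order-3 term: 1/30240 · (-5.86071e-06 − (-0.000437136)) = 1.42617e-08.
After k=3: 0.00857034.
Order-4 term: −1/1209600 · (-2.93036e-06 − (-0.000642322)) = -5.28597e-10.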